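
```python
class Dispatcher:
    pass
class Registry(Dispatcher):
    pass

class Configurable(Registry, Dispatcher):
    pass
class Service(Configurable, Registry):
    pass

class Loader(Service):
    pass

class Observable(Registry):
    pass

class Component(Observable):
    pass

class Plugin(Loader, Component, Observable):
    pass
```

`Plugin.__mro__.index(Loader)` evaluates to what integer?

1

L[Plugin] = Plugin + merge(L[Loader], L[Component], L[Observable], [Loader Component Observable])
  take Loader:  [Loader Service Configurable Registry Dispatcher object] + [Component Observable Registry Dispatcher object] + [Observable Registry Dispatcher object] + [Loader Component Observable]
  take Service:  [Service Configurable Registry Dispatcher object] + [Component Observable Registry Dispatcher object] + [Observable Registry Dispatcher object] + [Component Observable]
  take Configurable:  [Configurable Registry Dispatcher object] + [Component Observable Registry Dispatcher object] + [Observable Registry Dispatcher object] + [Component Observable]
  take Component:  [Registry Dispatcher object] + [Component Observable Registry Dispatcher object] + [Observable Registry Dispatcher object] + [Component Observable]
  take Observable:  [Registry Dispatcher object] + [Observable Registry Dispatcher object] + [Observable Registry Dispatcher object] + [Observable]
  take Registry:  [Registry Dispatcher object] + [Registry Dispatcher object] + [Registry Dispatcher object]
  take Dispatcher:  [Dispatcher object] + [Dispatcher object] + [Dispatcher object]
  take object:  [object] + [object] + [object]
MRO: Plugin Loader Service Configurable Component Observable Registry Dispatcher object
Loader sits at index 1.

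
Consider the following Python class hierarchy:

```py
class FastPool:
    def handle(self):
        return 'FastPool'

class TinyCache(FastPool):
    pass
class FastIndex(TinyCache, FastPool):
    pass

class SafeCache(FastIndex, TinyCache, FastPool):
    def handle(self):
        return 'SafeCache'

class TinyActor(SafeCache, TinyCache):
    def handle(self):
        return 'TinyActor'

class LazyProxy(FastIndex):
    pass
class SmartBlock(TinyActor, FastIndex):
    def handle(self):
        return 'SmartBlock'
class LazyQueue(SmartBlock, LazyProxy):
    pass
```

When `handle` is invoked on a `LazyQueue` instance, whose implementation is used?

SmartBlock

L[LazyQueue] = LazyQueue + merge(L[SmartBlock], L[LazyProxy], [SmartBlock LazyProxy])
  take SmartBlock:  [SmartBlock TinyActor SafeCache FastIndex TinyCache FastPool object] + [LazyProxy FastIndex TinyCache FastPool object] + [SmartBlock LazyProxy]
  take TinyActor:  [TinyActor SafeCache FastIndex TinyCache FastPool object] + [LazyProxy FastIndex TinyCache FastPool object] + [LazyProxy]
  take SafeCache:  [SafeCache FastIndex TinyCache FastPool object] + [LazyProxy FastIndex TinyCache FastPool object] + [LazyProxy]
  take LazyProxy:  [FastIndex TinyCache FastPool object] + [LazyProxy FastIndex TinyCache FastPool object] + [LazyProxy]
  take FastIndex:  [FastIndex TinyCache FastPool object] + [FastIndex TinyCache FastPool object]
  take TinyCache:  [TinyCache FastPool object] + [TinyCache FastPool object]
  take FastPool:  [FastPool object] + [FastPool object]
  take object:  [object] + [object]
MRO: LazyQueue SmartBlock TinyActor SafeCache LazyProxy FastIndex TinyCache FastPool object
handle is defined in: FastPool, SafeCache, SmartBlock, TinyActor. First along the MRO is SmartBlock.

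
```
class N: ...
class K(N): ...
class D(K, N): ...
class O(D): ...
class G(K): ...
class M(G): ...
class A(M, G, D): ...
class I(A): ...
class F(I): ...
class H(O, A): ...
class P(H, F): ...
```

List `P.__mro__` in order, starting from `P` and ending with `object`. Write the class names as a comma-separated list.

L[P] = P + merge(L[H], L[F], [H F])
  take H:  [H O A M G D K N object] + [F I A M G D K N object] + [H F]
  take O:  [O A M G D K N object] + [F I A M G D K N object] + [F]
  take F:  [A M G D K N object] + [F I A M G D K N object] + [F]
  take I:  [A M G D K N object] + [I A M G D K N object]
  take A:  [A M G D K N object] + [A M G D K N object]
  take M:  [M G D K N object] + [M G D K N object]
  take G:  [G D K N object] + [G D K N object]
  take D:  [D K N object] + [D K N object]
  take K:  [K N object] + [K N object]
  take N:  [N object] + [N object]
  take object:  [object] + [object]

P, H, O, F, I, A, M, G, D, K, N, object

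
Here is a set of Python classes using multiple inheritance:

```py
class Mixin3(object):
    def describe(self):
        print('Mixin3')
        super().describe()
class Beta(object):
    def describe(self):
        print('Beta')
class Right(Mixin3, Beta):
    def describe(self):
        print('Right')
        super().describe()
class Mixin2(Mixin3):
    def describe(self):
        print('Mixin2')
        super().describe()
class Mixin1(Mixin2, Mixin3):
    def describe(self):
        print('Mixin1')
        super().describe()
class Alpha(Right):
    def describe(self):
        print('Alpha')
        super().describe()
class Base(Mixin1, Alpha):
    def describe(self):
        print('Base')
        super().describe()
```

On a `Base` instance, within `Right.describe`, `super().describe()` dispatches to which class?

L[Base] = Base + merge(L[Mixin1], L[Alpha], [Mixin1 Alpha])
  take Mixin1:  [Mixin1 Mixin2 Mixin3 object] + [Alpha Right Mixin3 Beta object] + [Mixin1 Alpha]
  take Mixin2:  [Mixin2 Mixin3 object] + [Alpha Right Mixin3 Beta object] + [Alpha]
  take Alpha:  [Mixin3 object] + [Alpha Right Mixin3 Beta object] + [Alpha]
  take Right:  [Mixin3 object] + [Right Mixin3 Beta object]
  take Mixin3:  [Mixin3 object] + [Mixin3 Beta object]
  take Beta:  [object] + [Beta object]
  take object:  [object] + [object]
MRO: Base Mixin1 Mixin2 Alpha Right Mixin3 Beta object
super() in Right.describe on a Base instance goes to the class after Right in Base's MRO: Mixin3.

Mixin3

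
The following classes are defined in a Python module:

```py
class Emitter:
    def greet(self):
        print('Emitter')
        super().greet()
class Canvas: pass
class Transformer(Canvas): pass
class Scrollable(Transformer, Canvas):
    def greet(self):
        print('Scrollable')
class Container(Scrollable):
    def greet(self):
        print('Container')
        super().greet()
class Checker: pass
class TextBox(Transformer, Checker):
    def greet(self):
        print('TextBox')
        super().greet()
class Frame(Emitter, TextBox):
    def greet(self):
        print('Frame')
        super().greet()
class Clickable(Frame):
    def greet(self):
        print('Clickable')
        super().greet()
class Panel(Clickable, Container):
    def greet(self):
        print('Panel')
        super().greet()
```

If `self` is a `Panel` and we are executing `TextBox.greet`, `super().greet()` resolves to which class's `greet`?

L[Panel] = Panel + merge(L[Clickable], L[Container], [Clickable Container])
  take Clickable:  [Clickable Frame Emitter TextBox Transformer Canvas Checker object] + [Container Scrollable Transformer Canvas object] + [Clickable Container]
  take Frame:  [Frame Emitter TextBox Transformer Canvas Checker object] + [Container Scrollable Transformer Canvas object] + [Container]
  take Emitter:  [Emitter TextBox Transformer Canvas Checker object] + [Container Scrollable Transformer Canvas object] + [Container]
  take TextBox:  [TextBox Transformer Canvas Checker object] + [Container Scrollable Transformer Canvas object] + [Container]
  take Container:  [Transformer Canvas Checker object] + [Container Scrollable Transformer Canvas object] + [Container]
  take Scrollable:  [Transformer Canvas Checker object] + [Scrollable Transformer Canvas object]
  take Transformer:  [Transformer Canvas Checker object] + [Transformer Canvas object]
  take Canvas:  [Canvas Checker object] + [Canvas object]
  take Checker:  [Checker object] + [object]
  take object:  [object] + [object]
MRO: Panel Clickable Frame Emitter TextBox Container Scrollable Transformer Canvas Checker object
super() in TextBox.greet on a Panel instance goes to the class after TextBox in Panel's MRO: Container.

Container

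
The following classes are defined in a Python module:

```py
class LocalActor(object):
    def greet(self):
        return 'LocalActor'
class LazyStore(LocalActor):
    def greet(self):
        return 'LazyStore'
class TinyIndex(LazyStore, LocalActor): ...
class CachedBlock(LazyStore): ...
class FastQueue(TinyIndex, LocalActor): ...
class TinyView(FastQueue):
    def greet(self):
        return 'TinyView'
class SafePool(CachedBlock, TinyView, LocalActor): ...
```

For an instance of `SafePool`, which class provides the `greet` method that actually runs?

TinyView

L[SafePool] = SafePool + merge(L[CachedBlock], L[TinyView], L[LocalActor], [CachedBlock TinyView LocalActor])
  take CachedBlock:  [CachedBlock LazyStore LocalActor object] + [TinyView FastQueue TinyIndex LazyStore LocalActor object] + [LocalActor object] + [CachedBlock TinyView LocalActor]
  take TinyView:  [LazyStore LocalActor object] + [TinyView FastQueue TinyIndex LazyStore LocalActor object] + [LocalActor object] + [TinyView LocalActor]
  take FastQueue:  [LazyStore LocalActor object] + [FastQueue TinyIndex LazyStore LocalActor object] + [LocalActor object] + [LocalActor]
  take TinyIndex:  [LazyStore LocalActor object] + [TinyIndex LazyStore LocalActor object] + [LocalActor object] + [LocalActor]
  take LazyStore:  [LazyStore LocalActor object] + [LazyStore LocalActor object] + [LocalActor object] + [LocalActor]
  take LocalActor:  [LocalActor object] + [LocalActor object] + [LocalActor object] + [LocalActor]
  take object:  [object] + [object] + [object]
MRO: SafePool CachedBlock TinyView FastQueue TinyIndex LazyStore LocalActor object
greet is defined in: LazyStore, LocalActor, TinyView. First along the MRO is TinyView.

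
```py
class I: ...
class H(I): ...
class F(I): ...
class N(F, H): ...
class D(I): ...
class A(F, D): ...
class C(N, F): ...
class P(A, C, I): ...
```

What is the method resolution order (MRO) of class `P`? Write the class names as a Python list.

[P, A, C, N, F, D, H, I, object]

L[P] = P + merge(L[A], L[C], L[I], [A C I])
  take A:  [A F D I object] + [C N F H I object] + [I object] + [A C I]
  take C:  [F D I object] + [C N F H I object] + [I object] + [C I]
  take N:  [F D I object] + [N F H I object] + [I object] + [I]
  take F:  [F D I object] + [F H I object] + [I object] + [I]
  take D:  [D I object] + [H I object] + [I object] + [I]
  take H:  [I object] + [H I object] + [I object] + [I]
  take I:  [I object] + [I object] + [I object] + [I]
  take object:  [object] + [object] + [object]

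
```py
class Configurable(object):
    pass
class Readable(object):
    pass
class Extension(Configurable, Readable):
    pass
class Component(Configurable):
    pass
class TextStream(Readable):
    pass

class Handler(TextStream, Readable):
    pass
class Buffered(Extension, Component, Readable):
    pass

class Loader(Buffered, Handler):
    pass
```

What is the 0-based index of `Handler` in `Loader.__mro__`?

L[Loader] = Loader + merge(L[Buffered], L[Handler], [Buffered Handler])
  take Buffered:  [Buffered Extension Component Configurable Readable object] + [Handler TextStream Readable object] + [Buffered Handler]
  take Extension:  [Extension Component Configurable Readable object] + [Handler TextStream Readable object] + [Handler]
  take Component:  [Component Configurable Readable object] + [Handler TextStream Readable object] + [Handler]
  take Configurable:  [Configurable Readable object] + [Handler TextStream Readable object] + [Handler]
  take Handler:  [Readable object] + [Handler TextStream Readable object] + [Handler]
  take TextStream:  [Readable object] + [TextStream Readable object]
  take Readable:  [Readable object] + [Readable object]
  take object:  [object] + [object]
MRO: Loader Buffered Extension Component Configurable Handler TextStream Readable object
Handler sits at index 5.

5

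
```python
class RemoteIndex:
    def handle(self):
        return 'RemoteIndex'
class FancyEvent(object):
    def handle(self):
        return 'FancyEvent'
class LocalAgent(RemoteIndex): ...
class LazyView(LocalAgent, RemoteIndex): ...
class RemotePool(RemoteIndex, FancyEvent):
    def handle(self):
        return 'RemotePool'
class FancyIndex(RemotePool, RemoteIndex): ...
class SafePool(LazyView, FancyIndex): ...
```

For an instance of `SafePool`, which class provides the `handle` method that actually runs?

L[SafePool] = SafePool + merge(L[LazyView], L[FancyIndex], [LazyView FancyIndex])
  take LazyView:  [LazyView LocalAgent RemoteIndex object] + [FancyIndex RemotePool RemoteIndex FancyEvent object] + [LazyView FancyIndex]
  take LocalAgent:  [LocalAgent RemoteIndex object] + [FancyIndex RemotePool RemoteIndex FancyEvent object] + [FancyIndex]
  take FancyIndex:  [RemoteIndex object] + [FancyIndex RemotePool RemoteIndex FancyEvent object] + [FancyIndex]
  take RemotePool:  [RemoteIndex object] + [RemotePool RemoteIndex FancyEvent object]
  take RemoteIndex:  [RemoteIndex object] + [RemoteIndex FancyEvent object]
  take FancyEvent:  [object] + [FancyEvent object]
  take object:  [object] + [object]
MRO: SafePool LazyView LocalAgent FancyIndex RemotePool RemoteIndex FancyEvent object
handle is defined in: FancyEvent, RemoteIndex, RemotePool. First along the MRO is RemotePool.

RemotePool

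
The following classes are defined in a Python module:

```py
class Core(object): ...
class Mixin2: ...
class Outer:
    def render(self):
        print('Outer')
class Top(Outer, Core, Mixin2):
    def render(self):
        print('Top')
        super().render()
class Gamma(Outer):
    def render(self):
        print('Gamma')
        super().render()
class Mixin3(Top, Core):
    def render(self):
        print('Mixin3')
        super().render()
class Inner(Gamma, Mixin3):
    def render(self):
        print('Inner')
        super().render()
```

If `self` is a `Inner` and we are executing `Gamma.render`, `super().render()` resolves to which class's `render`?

L[Inner] = Inner + merge(L[Gamma], L[Mixin3], [Gamma Mixin3])
  take Gamma:  [Gamma Outer object] + [Mixin3 Top Outer Core Mixin2 object] + [Gamma Mixin3]
  take Mixin3:  [Outer object] + [Mixin3 Top Outer Core Mixin2 object] + [Mixin3]
  take Top:  [Outer object] + [Top Outer Core Mixin2 object]
  take Outer:  [Outer object] + [Outer Core Mixin2 object]
  take Core:  [object] + [Core Mixin2 object]
  take Mixin2:  [object] + [Mixin2 object]
  take object:  [object] + [object]
MRO: Inner Gamma Mixin3 Top Outer Core Mixin2 object
super() in Gamma.render on a Inner instance goes to the class after Gamma in Inner's MRO: Mixin3.

Mixin3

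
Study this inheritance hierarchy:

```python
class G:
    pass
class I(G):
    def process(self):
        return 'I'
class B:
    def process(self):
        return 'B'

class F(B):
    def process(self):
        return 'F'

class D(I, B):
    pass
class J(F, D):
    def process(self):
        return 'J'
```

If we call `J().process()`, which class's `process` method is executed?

L[J] = J + merge(L[F], L[D], [F D])
  take F:  [F B object] + [D I G B object] + [F D]
  take D:  [B object] + [D I G B object] + [D]
  take I:  [B object] + [I G B object]
  take G:  [B object] + [G B object]
  take B:  [B object] + [B object]
  take object:  [object] + [object]
MRO: J F D I G B object
process is defined in: B, F, I, J. First along the MRO is J.

J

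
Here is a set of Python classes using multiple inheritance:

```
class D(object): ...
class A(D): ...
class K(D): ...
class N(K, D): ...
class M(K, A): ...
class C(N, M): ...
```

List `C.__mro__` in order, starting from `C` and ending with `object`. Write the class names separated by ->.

L[C] = C + merge(L[N], L[M], [N M])
  take N:  [N K D object] + [M K A D object] + [N M]
  take M:  [K D object] + [M K A D object] + [M]
  take K:  [K D object] + [K A D object]
  take A:  [D object] + [A D object]
  take D:  [D object] + [D object]
  take object:  [object] + [object]

C -> N -> M -> K -> A -> D -> object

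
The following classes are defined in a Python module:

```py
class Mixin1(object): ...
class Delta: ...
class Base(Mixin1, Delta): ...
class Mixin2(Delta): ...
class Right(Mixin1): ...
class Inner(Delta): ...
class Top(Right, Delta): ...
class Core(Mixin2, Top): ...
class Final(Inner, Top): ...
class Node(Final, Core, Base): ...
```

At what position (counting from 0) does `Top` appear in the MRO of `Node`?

L[Node] = Node + merge(L[Final], L[Core], L[Base], [Final Core Base])
  take Final:  [Final Inner Top Right Mixin1 Delta object] + [Core Mixin2 Top Right Mixin1 Delta object] + [Base Mixin1 Delta object] + [Final Core Base]
  take Inner:  [Inner Top Right Mixin1 Delta object] + [Core Mixin2 Top Right Mixin1 Delta object] + [Base Mixin1 Delta object] + [Core Base]
  take Core:  [Top Right Mixin1 Delta object] + [Core Mixin2 Top Right Mixin1 Delta object] + [Base Mixin1 Delta object] + [Core Base]
  take Mixin2:  [Top Right Mixin1 Delta object] + [Mixin2 Top Right Mixin1 Delta object] + [Base Mixin1 Delta object] + [Base]
  take Top:  [Top Right Mixin1 Delta object] + [Top Right Mixin1 Delta object] + [Base Mixin1 Delta object] + [Base]
  take Right:  [Right Mixin1 Delta object] + [Right Mixin1 Delta object] + [Base Mixin1 Delta object] + [Base]
  take Base:  [Mixin1 Delta object] + [Mixin1 Delta object] + [Base Mixin1 Delta object] + [Base]
  take Mixin1:  [Mixin1 Delta object] + [Mixin1 Delta object] + [Mixin1 Delta object]
  take Delta:  [Delta object] + [Delta object] + [Delta object]
  take object:  [object] + [object] + [object]
MRO: Node Final Inner Core Mixin2 Top Right Base Mixin1 Delta object
Top sits at index 5.

5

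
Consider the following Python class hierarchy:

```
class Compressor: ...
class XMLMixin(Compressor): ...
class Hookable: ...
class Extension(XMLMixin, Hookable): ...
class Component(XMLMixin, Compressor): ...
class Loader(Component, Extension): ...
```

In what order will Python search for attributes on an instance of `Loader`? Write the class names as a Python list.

[Loader, Component, Extension, XMLMixin, Compressor, Hookable, object]

L[Loader] = Loader + merge(L[Component], L[Extension], [Component Extension])
  take Component:  [Component XMLMixin Compressor object] + [Extension XMLMixin Compressor Hookable object] + [Component Extension]
  take Extension:  [XMLMixin Compressor object] + [Extension XMLMixin Compressor Hookable object] + [Extension]
  take XMLMixin:  [XMLMixin Compressor object] + [XMLMixin Compressor Hookable object]
  take Compressor:  [Compressor object] + [Compressor Hookable object]
  take Hookable:  [object] + [Hookable object]
  take object:  [object] + [object]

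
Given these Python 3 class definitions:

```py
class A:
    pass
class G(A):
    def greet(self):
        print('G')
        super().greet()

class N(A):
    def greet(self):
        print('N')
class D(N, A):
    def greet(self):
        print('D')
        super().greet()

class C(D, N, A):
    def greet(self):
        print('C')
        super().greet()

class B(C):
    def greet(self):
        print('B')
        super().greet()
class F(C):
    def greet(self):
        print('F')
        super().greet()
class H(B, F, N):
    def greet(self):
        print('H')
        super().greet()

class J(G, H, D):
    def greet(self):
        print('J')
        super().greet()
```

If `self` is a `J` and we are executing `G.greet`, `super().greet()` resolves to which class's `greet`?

L[J] = J + merge(L[G], L[H], L[D], [G H D])
  take G:  [G A object] + [H B F C D N A object] + [D N A object] + [G H D]
  take H:  [A object] + [H B F C D N A object] + [D N A object] + [H D]
  take B:  [A object] + [B F C D N A object] + [D N A object] + [D]
  take F:  [A object] + [F C D N A object] + [D N A object] + [D]
  take C:  [A object] + [C D N A object] + [D N A object] + [D]
  take D:  [A object] + [D N A object] + [D N A object] + [D]
  take N:  [A object] + [N A object] + [N A object]
  take A:  [A object] + [A object] + [A object]
  take object:  [object] + [object] + [object]
MRO: J G H B F C D N A object
super() in G.greet on a J instance goes to the class after G in J's MRO: H.

H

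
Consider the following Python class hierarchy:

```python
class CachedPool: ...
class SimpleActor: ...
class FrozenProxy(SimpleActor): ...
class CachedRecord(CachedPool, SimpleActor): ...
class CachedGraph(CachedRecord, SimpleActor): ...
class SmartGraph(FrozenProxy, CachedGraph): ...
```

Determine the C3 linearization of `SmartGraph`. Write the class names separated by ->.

L[SmartGraph] = SmartGraph + merge(L[FrozenProxy], L[CachedGraph], [FrozenProxy CachedGraph])
  take FrozenProxy:  [FrozenProxy SimpleActor object] + [CachedGraph CachedRecord CachedPool SimpleActor object] + [FrozenProxy CachedGraph]
  take CachedGraph:  [SimpleActor object] + [CachedGraph CachedRecord CachedPool SimpleActor object] + [CachedGraph]
  take CachedRecord:  [SimpleActor object] + [CachedRecord CachedPool SimpleActor object]
  take CachedPool:  [SimpleActor object] + [CachedPool SimpleActor object]
  take SimpleActor:  [SimpleActor object] + [SimpleActor object]
  take object:  [object] + [object]

SmartGraph -> FrozenProxy -> CachedGraph -> CachedRecord -> CachedPool -> SimpleActor -> object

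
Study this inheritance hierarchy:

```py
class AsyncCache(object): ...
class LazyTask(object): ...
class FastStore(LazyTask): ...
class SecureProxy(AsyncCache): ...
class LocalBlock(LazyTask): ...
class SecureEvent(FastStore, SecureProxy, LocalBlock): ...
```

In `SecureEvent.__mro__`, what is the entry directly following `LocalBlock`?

L[SecureEvent] = SecureEvent + merge(L[FastStore], L[SecureProxy], L[LocalBlock], [FastStore SecureProxy LocalBlock])
  take FastStore:  [FastStore LazyTask object] + [SecureProxy AsyncCache object] + [LocalBlock LazyTask object] + [FastStore SecureProxy LocalBlock]
  take SecureProxy:  [LazyTask object] + [SecureProxy AsyncCache object] + [LocalBlock LazyTask object] + [SecureProxy LocalBlock]
  take AsyncCache:  [LazyTask object] + [AsyncCache object] + [LocalBlock LazyTask object] + [LocalBlock]
  take LocalBlock:  [LazyTask object] + [object] + [LocalBlock LazyTask object] + [LocalBlock]
  take LazyTask:  [LazyTask object] + [object] + [LazyTask object]
  take object:  [object] + [object] + [object]
MRO: SecureEvent FastStore SecureProxy AsyncCache LocalBlock LazyTask object
LocalBlock is at position 4; next is LazyTask.

LazyTask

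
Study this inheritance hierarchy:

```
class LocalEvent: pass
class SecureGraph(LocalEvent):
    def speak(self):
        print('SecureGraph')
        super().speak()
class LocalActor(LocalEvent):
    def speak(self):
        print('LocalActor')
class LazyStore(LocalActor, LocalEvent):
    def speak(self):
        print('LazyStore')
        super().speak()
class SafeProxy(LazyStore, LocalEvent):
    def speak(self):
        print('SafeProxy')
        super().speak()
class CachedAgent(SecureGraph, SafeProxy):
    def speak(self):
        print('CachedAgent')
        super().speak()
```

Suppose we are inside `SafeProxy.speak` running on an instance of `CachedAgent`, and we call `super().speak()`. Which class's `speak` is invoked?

LazyStore

L[CachedAgent] = CachedAgent + merge(L[SecureGraph], L[SafeProxy], [SecureGraph SafeProxy])
  take SecureGraph:  [SecureGraph LocalEvent object] + [SafeProxy LazyStore LocalActor LocalEvent object] + [SecureGraph SafeProxy]
  take SafeProxy:  [LocalEvent object] + [SafeProxy LazyStore LocalActor LocalEvent object] + [SafeProxy]
  take LazyStore:  [LocalEvent object] + [LazyStore LocalActor LocalEvent object]
  take LocalActor:  [LocalEvent object] + [LocalActor LocalEvent object]
  take LocalEvent:  [LocalEvent object] + [LocalEvent object]
  take object:  [object] + [object]
MRO: CachedAgent SecureGraph SafeProxy LazyStore LocalActor LocalEvent object
super() in SafeProxy.speak on a CachedAgent instance goes to the class after SafeProxy in CachedAgent's MRO: LazyStore.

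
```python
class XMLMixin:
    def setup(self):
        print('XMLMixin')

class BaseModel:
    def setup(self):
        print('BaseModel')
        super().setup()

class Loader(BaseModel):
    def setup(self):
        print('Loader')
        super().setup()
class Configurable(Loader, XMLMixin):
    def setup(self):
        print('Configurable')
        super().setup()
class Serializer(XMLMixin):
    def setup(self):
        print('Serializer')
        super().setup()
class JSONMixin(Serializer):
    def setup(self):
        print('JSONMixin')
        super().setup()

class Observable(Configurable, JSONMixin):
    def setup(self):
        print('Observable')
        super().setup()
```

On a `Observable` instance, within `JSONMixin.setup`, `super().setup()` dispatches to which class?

Serializer

L[Observable] = Observable + merge(L[Configurable], L[JSONMixin], [Configurable JSONMixin])
  take Configurable:  [Configurable Loader BaseModel XMLMixin object] + [JSONMixin Serializer XMLMixin object] + [Configurable JSONMixin]
  take Loader:  [Loader BaseModel XMLMixin object] + [JSONMixin Serializer XMLMixin object] + [JSONMixin]
  take BaseModel:  [BaseModel XMLMixin object] + [JSONMixin Serializer XMLMixin object] + [JSONMixin]
  take JSONMixin:  [XMLMixin object] + [JSONMixin Serializer XMLMixin object] + [JSONMixin]
  take Serializer:  [XMLMixin object] + [Serializer XMLMixin object]
  take XMLMixin:  [XMLMixin object] + [XMLMixin object]
  take object:  [object] + [object]
MRO: Observable Configurable Loader BaseModel JSONMixin Serializer XMLMixin object
super() in JSONMixin.setup on a Observable instance goes to the class after JSONMixin in Observable's MRO: Serializer.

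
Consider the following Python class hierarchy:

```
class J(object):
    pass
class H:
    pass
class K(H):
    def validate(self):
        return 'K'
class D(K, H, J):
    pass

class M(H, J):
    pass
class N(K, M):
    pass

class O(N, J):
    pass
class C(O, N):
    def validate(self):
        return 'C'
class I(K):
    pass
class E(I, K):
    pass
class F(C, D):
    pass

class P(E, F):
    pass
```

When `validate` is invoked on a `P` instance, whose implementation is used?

L[P] = P + merge(L[E], L[F], [E F])
  take E:  [E I K H object] + [F C O N D K M H J object] + [E F]
  take I:  [I K H object] + [F C O N D K M H J object] + [F]
  take F:  [K H object] + [F C O N D K M H J object] + [F]
  take C:  [K H object] + [C O N D K M H J object]
  take O:  [K H object] + [O N D K M H J object]
  take N:  [K H object] + [N D K M H J object]
  take D:  [K H object] + [D K M H J object]
  take K:  [K H object] + [K M H J object]
  take M:  [H object] + [M H J object]
  take H:  [H object] + [H J object]
  take J:  [object] + [J object]
  take object:  [object] + [object]
MRO: P E I F C O N D K M H J object
validate is defined in: C, K. First along the MRO is C.

C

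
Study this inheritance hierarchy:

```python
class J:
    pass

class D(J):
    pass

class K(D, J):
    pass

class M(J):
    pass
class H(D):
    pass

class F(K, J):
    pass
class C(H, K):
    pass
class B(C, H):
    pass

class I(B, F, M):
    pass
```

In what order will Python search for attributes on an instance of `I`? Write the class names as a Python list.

[I, B, C, H, F, K, D, M, J, object]

L[I] = I + merge(L[B], L[F], L[M], [B F M])
  take B:  [B C H K D J object] + [F K D J object] + [M J object] + [B F M]
  take C:  [C H K D J object] + [F K D J object] + [M J object] + [F M]
  take H:  [H K D J object] + [F K D J object] + [M J object] + [F M]
  take F:  [K D J object] + [F K D J object] + [M J object] + [F M]
  take K:  [K D J object] + [K D J object] + [M J object] + [M]
  take D:  [D J object] + [D J object] + [M J object] + [M]
  take M:  [J object] + [J object] + [M J object] + [M]
  take J:  [J object] + [J object] + [J object]
  take object:  [object] + [object] + [object]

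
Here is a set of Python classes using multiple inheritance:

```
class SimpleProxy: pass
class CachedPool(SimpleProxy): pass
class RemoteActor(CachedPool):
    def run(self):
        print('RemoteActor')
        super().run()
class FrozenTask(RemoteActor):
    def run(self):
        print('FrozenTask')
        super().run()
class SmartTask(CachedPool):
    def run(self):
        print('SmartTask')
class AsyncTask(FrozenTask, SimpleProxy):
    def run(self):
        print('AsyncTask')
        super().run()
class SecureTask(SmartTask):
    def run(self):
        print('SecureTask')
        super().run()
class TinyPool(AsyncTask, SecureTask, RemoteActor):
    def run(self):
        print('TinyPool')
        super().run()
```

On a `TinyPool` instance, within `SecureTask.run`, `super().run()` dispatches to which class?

RemoteActor

L[TinyPool] = TinyPool + merge(L[AsyncTask], L[SecureTask], L[RemoteActor], [AsyncTask SecureTask RemoteActor])
  take AsyncTask:  [AsyncTask FrozenTask RemoteActor CachedPool SimpleProxy object] + [SecureTask SmartTask CachedPool SimpleProxy object] + [RemoteActor CachedPool SimpleProxy object] + [AsyncTask SecureTask RemoteActor]
  take FrozenTask:  [FrozenTask RemoteActor CachedPool SimpleProxy object] + [SecureTask SmartTask CachedPool SimpleProxy object] + [RemoteActor CachedPool SimpleProxy object] + [SecureTask RemoteActor]
  take SecureTask:  [RemoteActor CachedPool SimpleProxy object] + [SecureTask SmartTask CachedPool SimpleProxy object] + [RemoteActor CachedPool SimpleProxy object] + [SecureTask RemoteActor]
  take RemoteActor:  [RemoteActor CachedPool SimpleProxy object] + [SmartTask CachedPool SimpleProxy object] + [RemoteActor CachedPool SimpleProxy object] + [RemoteActor]
  take SmartTask:  [CachedPool SimpleProxy object] + [SmartTask CachedPool SimpleProxy object] + [CachedPool SimpleProxy object]
  take CachedPool:  [CachedPool SimpleProxy object] + [CachedPool SimpleProxy object] + [CachedPool SimpleProxy object]
  take SimpleProxy:  [SimpleProxy object] + [SimpleProxy object] + [SimpleProxy object]
  take object:  [object] + [object] + [object]
MRO: TinyPool AsyncTask FrozenTask SecureTask RemoteActor SmartTask CachedPool SimpleProxy object
super() in SecureTask.run on a TinyPool instance goes to the class after SecureTask in TinyPool's MRO: RemoteActor.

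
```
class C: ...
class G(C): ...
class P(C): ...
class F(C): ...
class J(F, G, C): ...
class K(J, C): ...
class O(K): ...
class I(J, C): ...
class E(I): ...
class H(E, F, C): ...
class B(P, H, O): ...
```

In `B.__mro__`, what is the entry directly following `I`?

O

L[B] = B + merge(L[P], L[H], L[O], [P H O])
  take P:  [P C object] + [H E I J F G C object] + [O K J F G C object] + [P H O]
  take H:  [C object] + [H E I J F G C object] + [O K J F G C object] + [H O]
  take E:  [C object] + [E I J F G C object] + [O K J F G C object] + [O]
  take I:  [C object] + [I J F G C object] + [O K J F G C object] + [O]
  take O:  [C object] + [J F G C object] + [O K J F G C object] + [O]
  take K:  [C object] + [J F G C object] + [K J F G C object]
  take J:  [C object] + [J F G C object] + [J F G C object]
  take F:  [C object] + [F G C object] + [F G C object]
  take G:  [C object] + [G C object] + [G C object]
  take C:  [C object] + [C object] + [C object]
  take object:  [object] + [object] + [object]
MRO: B P H E I O K J F G C object
I is at position 4; next is O.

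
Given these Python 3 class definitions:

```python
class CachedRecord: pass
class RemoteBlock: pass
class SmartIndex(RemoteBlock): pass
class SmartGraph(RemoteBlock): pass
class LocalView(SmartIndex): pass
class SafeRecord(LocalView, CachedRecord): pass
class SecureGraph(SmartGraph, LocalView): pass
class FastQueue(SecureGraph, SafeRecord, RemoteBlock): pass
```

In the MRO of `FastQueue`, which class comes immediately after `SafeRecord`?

L[FastQueue] = FastQueue + merge(L[SecureGraph], L[SafeRecord], L[RemoteBlock], [SecureGraph SafeRecord RemoteBlock])
  take SecureGraph:  [SecureGraph SmartGraph LocalView SmartIndex RemoteBlock object] + [SafeRecord LocalView SmartIndex RemoteBlock CachedRecord object] + [RemoteBlock object] + [SecureGraph SafeRecord RemoteBlock]
  take SmartGraph:  [SmartGraph LocalView SmartIndex RemoteBlock object] + [SafeRecord LocalView SmartIndex RemoteBlock CachedRecord object] + [RemoteBlock object] + [SafeRecord RemoteBlock]
  take SafeRecord:  [LocalView SmartIndex RemoteBlock object] + [SafeRecord LocalView SmartIndex RemoteBlock CachedRecord object] + [RemoteBlock object] + [SafeRecord RemoteBlock]
  take LocalView:  [LocalView SmartIndex RemoteBlock object] + [LocalView SmartIndex RemoteBlock CachedRecord object] + [RemoteBlock object] + [RemoteBlock]
  take SmartIndex:  [SmartIndex RemoteBlock object] + [SmartIndex RemoteBlock CachedRecord object] + [RemoteBlock object] + [RemoteBlock]
  take RemoteBlock:  [RemoteBlock object] + [RemoteBlock CachedRecord object] + [RemoteBlock object] + [RemoteBlock]
  take CachedRecord:  [object] + [CachedRecord object] + [object]
  take object:  [object] + [object] + [object]
MRO: FastQueue SecureGraph SmartGraph SafeRecord LocalView SmartIndex RemoteBlock CachedRecord object
SafeRecord is at position 3; next is LocalView.

LocalView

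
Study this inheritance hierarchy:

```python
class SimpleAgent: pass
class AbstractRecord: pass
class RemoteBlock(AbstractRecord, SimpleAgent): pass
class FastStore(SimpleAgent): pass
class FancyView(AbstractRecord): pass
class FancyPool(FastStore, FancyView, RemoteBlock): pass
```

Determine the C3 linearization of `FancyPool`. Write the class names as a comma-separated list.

FancyPool, FastStore, FancyView, RemoteBlock, AbstractRecord, SimpleAgent, object

L[FancyPool] = FancyPool + merge(L[FastStore], L[FancyView], L[RemoteBlock], [FastStore FancyView RemoteBlock])
  take FastStore:  [FastStore SimpleAgent object] + [FancyView AbstractRecord object] + [RemoteBlock AbstractRecord SimpleAgent object] + [FastStore FancyView RemoteBlock]
  take FancyView:  [SimpleAgent object] + [FancyView AbstractRecord object] + [RemoteBlock AbstractRecord SimpleAgent object] + [FancyView RemoteBlock]
  take RemoteBlock:  [SimpleAgent object] + [AbstractRecord object] + [RemoteBlock AbstractRecord SimpleAgent object] + [RemoteBlock]
  take AbstractRecord:  [SimpleAgent object] + [AbstractRecord object] + [AbstractRecord SimpleAgent object]
  take SimpleAgent:  [SimpleAgent object] + [object] + [SimpleAgent object]
  take object:  [object] + [object] + [object]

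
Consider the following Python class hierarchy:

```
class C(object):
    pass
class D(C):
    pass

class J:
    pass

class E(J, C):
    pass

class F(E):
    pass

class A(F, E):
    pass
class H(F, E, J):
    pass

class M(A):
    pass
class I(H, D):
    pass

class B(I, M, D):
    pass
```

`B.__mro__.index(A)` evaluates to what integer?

L[B] = B + merge(L[I], L[M], L[D], [I M D])
  take I:  [I H F E J D C object] + [M A F E J C object] + [D C object] + [I M D]
  take H:  [H F E J D C object] + [M A F E J C object] + [D C object] + [M D]
  take M:  [F E J D C object] + [M A F E J C object] + [D C object] + [M D]
  take A:  [F E J D C object] + [A F E J C object] + [D C object] + [D]
  take F:  [F E J D C object] + [F E J C object] + [D C object] + [D]
  take E:  [E J D C object] + [E J C object] + [D C object] + [D]
  take J:  [J D C object] + [J C object] + [D C object] + [D]
  take D:  [D C object] + [C object] + [D C object] + [D]
  take C:  [C object] + [C object] + [C object]
  take object:  [object] + [object] + [object]
MRO: B I H M A F E J D C object
A sits at index 4.

4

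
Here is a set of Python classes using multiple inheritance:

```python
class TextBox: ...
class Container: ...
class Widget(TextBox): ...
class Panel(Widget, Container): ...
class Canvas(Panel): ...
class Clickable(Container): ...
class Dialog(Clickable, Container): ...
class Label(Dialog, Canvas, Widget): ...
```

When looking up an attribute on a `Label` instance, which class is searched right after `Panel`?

L[Label] = Label + merge(L[Dialog], L[Canvas], L[Widget], [Dialog Canvas Widget])
  take Dialog:  [Dialog Clickable Container object] + [Canvas Panel Widget TextBox Container object] + [Widget TextBox object] + [Dialog Canvas Widget]
  take Clickable:  [Clickable Container object] + [Canvas Panel Widget TextBox Container object] + [Widget TextBox object] + [Canvas Widget]
  take Canvas:  [Container object] + [Canvas Panel Widget TextBox Container object] + [Widget TextBox object] + [Canvas Widget]
  take Panel:  [Container object] + [Panel Widget TextBox Container object] + [Widget TextBox object] + [Widget]
  take Widget:  [Container object] + [Widget TextBox Container object] + [Widget TextBox object] + [Widget]
  take TextBox:  [Container object] + [TextBox Container object] + [TextBox object]
  take Container:  [Container object] + [Container object] + [object]
  take object:  [object] + [object] + [object]
MRO: Label Dialog Clickable Canvas Panel Widget TextBox Container object
Panel is at position 4; next is Widget.

Widget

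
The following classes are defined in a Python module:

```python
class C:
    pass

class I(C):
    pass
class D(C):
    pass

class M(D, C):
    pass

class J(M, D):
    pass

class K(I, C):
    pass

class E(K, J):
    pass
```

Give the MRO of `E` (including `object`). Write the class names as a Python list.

L[E] = E + merge(L[K], L[J], [K J])
  take K:  [K I C object] + [J M D C object] + [K J]
  take I:  [I C object] + [J M D C object] + [J]
  take J:  [C object] + [J M D C object] + [J]
  take M:  [C object] + [M D C object]
  take D:  [C object] + [D C object]
  take C:  [C object] + [C object]
  take object:  [object] + [object]

[E, K, I, J, M, D, C, object]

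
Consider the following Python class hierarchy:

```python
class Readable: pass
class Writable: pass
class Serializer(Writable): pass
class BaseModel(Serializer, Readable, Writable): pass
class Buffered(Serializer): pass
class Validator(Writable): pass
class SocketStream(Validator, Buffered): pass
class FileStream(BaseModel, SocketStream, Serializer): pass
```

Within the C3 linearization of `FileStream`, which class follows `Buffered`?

L[FileStream] = FileStream + merge(L[BaseModel], L[SocketStream], L[Serializer], [BaseModel SocketStream Serializer])
  take BaseModel:  [BaseModel Serializer Readable Writable object] + [SocketStream Validator Buffered Serializer Writable object] + [Serializer Writable object] + [BaseModel SocketStream Serializer]
  take SocketStream:  [Serializer Readable Writable object] + [SocketStream Validator Buffered Serializer Writable object] + [Serializer Writable object] + [SocketStream Serializer]
  take Validator:  [Serializer Readable Writable object] + [Validator Buffered Serializer Writable object] + [Serializer Writable object] + [Serializer]
  take Buffered:  [Serializer Readable Writable object] + [Buffered Serializer Writable object] + [Serializer Writable object] + [Serializer]
  take Serializer:  [Serializer Readable Writable object] + [Serializer Writable object] + [Serializer Writable object] + [Serializer]
  take Readable:  [Readable Writable object] + [Writable object] + [Writable object]
  take Writable:  [Writable object] + [Writable object] + [Writable object]
  take object:  [object] + [object] + [object]
MRO: FileStream BaseModel SocketStream Validator Buffered Serializer Readable Writable object
Buffered is at position 4; next is Serializer.

Serializer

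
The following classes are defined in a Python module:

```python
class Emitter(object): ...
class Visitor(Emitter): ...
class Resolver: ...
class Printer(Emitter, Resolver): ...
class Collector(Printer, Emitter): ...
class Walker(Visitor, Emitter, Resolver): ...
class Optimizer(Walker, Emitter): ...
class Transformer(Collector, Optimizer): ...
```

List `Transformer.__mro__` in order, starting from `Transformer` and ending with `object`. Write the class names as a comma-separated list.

Transformer, Collector, Printer, Optimizer, Walker, Visitor, Emitter, Resolver, object

L[Transformer] = Transformer + merge(L[Collector], L[Optimizer], [Collector Optimizer])
  take Collector:  [Collector Printer Emitter Resolver object] + [Optimizer Walker Visitor Emitter Resolver object] + [Collector Optimizer]
  take Printer:  [Printer Emitter Resolver object] + [Optimizer Walker Visitor Emitter Resolver object] + [Optimizer]
  take Optimizer:  [Emitter Resolver object] + [Optimizer Walker Visitor Emitter Resolver object] + [Optimizer]
  take Walker:  [Emitter Resolver object] + [Walker Visitor Emitter Resolver object]
  take Visitor:  [Emitter Resolver object] + [Visitor Emitter Resolver object]
  take Emitter:  [Emitter Resolver object] + [Emitter Resolver object]
  take Resolver:  [Resolver object] + [Resolver object]
  take object:  [object] + [object]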